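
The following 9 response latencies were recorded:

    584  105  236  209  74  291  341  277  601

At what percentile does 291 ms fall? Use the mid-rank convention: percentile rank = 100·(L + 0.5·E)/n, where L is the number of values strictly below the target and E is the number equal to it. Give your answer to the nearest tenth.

Sorted: 74, 105, 209, 236, 277, 291, 341, 584, 601.
Count below 291: L = 5; count equal: E = 1; n = 9.
Percentile rank = 100·(5 + 0.5·1)/9 = 100·5.5/9 = 61.11.

61.1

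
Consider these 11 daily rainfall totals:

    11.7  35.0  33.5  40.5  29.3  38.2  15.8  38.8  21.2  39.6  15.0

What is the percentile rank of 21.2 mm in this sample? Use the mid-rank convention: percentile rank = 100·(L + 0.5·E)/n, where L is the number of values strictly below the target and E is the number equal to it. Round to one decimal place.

31.8

Sorted: 11.7, 15.0, 15.8, 21.2, 29.3, 33.5, 35.0, 38.2, 38.8, 39.6, 40.5.
Count below 21.2: L = 3; count equal: E = 1; n = 11.
Percentile rank = 100·(3 + 0.5·1)/11 = 100·3.5/11 = 31.82.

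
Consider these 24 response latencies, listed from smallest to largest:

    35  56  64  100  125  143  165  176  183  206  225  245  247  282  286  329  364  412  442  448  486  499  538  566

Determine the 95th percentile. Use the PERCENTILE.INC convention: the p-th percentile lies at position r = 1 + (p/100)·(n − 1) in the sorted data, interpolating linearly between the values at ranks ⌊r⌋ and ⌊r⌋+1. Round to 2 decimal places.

532.15

n = 24.
r = 1 + (95/100)·(24 − 1) = 1 + 21.85 = 22.85.
Rank 22 is 499 and rank 23 is 538.
Interpolate: 499 + 0.85·(538 − 499) = 499 + 0.85·39 = 532.15.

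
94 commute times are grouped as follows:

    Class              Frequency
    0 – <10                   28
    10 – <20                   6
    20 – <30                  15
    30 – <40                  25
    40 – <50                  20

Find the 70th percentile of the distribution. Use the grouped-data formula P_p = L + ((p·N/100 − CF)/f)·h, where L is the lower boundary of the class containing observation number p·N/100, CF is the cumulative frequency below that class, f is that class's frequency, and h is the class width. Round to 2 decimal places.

36.72

N = 94; target position k = 70/100 · 94 = 65.8.
Cumulative frequencies: 28, 34, 49, 74, 94.
Observation 65.8 falls in the class 30 – <40.
L = 30, CF = 49, f = 25, h = 10.
P70 = 30 + ((65.8 − 49)/25)·10 = 30 + 6.72 = 36.72.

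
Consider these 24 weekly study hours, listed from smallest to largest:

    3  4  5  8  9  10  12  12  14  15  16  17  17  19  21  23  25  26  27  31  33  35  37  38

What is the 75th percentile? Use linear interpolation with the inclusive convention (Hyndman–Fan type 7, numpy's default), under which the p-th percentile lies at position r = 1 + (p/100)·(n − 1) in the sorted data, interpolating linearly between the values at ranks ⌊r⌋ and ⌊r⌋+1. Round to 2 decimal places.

n = 24.
r = 1 + (75/100)·(24 − 1) = 1 + 17.25 = 18.25.
Rank 18 is 26 and rank 19 is 27.
Interpolate: 26 + 0.25·(27 − 26) = 26 + 0.25·1 = 26.25.

26.25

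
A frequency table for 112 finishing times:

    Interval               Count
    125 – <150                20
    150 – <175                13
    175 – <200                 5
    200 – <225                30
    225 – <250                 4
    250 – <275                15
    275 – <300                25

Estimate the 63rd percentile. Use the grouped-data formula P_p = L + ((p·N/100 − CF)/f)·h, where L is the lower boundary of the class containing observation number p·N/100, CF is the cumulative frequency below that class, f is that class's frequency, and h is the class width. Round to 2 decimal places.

241.00

N = 112; target position k = 63/100 · 112 = 70.56.
Cumulative frequencies: 20, 33, 38, 68, 72, 87, 112.
Observation 70.56 falls in the class 225 – <250.
L = 225, CF = 68, f = 4, h = 25.
P63 = 225 + ((70.56 − 68)/4)·25 = 225 + 16 = 241.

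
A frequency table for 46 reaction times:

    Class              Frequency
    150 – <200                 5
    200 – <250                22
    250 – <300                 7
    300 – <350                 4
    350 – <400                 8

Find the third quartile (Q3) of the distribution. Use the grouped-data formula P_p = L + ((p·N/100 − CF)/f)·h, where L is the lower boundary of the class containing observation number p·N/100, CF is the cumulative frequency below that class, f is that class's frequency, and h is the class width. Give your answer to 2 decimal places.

N = 46; target position k = 75/100 · 46 = 34.5.
Cumulative frequencies: 5, 27, 34, 38, 46.
Observation 34.5 falls in the class 300 – <350.
L = 300, CF = 34, f = 4, h = 50.
P75 = 300 + ((34.5 − 34)/4)·50 = 300 + 6.25 = 306.25.

306.25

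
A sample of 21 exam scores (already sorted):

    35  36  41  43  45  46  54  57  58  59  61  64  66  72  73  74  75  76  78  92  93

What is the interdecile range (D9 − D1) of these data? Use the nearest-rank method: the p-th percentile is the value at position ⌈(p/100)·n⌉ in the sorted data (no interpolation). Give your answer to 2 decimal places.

n = 21.
P10: rank ⌈10/100·21⌉ = 3 → 41.
P90: rank ⌈90/100·21⌉ = 19 → 78.
Difference: 78 − 41 = 37.

37.00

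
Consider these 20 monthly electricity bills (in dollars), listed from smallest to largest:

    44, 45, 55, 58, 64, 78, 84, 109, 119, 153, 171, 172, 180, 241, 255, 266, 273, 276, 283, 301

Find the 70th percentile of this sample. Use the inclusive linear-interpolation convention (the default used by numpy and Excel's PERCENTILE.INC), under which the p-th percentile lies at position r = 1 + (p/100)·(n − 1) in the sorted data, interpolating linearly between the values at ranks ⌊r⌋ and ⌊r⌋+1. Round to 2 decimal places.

n = 20.
r = 1 + (70/100)·(20 − 1) = 1 + 13.3 = 14.3.
Rank 14 is 241 and rank 15 is 255.
Interpolate: 241 + 0.3·(255 − 241) = 241 + 0.3·14 = 245.2.

245.20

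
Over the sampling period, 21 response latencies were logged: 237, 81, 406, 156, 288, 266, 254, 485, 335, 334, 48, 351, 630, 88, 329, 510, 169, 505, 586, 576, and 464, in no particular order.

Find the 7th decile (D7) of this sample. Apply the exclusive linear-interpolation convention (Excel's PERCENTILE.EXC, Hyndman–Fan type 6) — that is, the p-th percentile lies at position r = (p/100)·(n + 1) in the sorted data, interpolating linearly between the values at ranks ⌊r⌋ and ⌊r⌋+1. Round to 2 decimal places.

472.40

Sorted: 48, 81, 88, 156, 169, 237, 254, 266, 288, 329, 334, 335, 351, 406, 464, 485, 505, 510, 576, 586, 630.
n = 21.
r = (70/100)·(21 + 1) = 15.4.
Rank 15 is 464 and rank 16 is 485.
Interpolate: 464 + 0.4·(485 − 464) = 464 + 0.4·21 = 472.4.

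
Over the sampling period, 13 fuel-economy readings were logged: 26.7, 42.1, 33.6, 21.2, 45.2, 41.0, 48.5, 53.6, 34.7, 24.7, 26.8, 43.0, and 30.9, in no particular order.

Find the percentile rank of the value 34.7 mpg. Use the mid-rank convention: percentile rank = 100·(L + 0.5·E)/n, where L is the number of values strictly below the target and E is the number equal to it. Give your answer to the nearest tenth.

Sorted: 21.2, 24.7, 26.7, 26.8, 30.9, 33.6, 34.7, 41.0, 42.1, 43.0, 45.2, 48.5, 53.6.
Count below 34.7: L = 6; count equal: E = 1; n = 13.
Percentile rank = 100·(6 + 0.5·1)/13 = 100·6.5/13 = 50.

50.0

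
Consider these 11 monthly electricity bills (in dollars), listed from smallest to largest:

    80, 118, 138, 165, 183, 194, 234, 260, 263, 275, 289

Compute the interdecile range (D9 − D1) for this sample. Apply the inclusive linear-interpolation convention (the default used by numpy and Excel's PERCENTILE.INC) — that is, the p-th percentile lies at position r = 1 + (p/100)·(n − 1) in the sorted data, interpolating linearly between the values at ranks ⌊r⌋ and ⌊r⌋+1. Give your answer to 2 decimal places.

n = 11.
P10: r = 2 (integer) → 118.
P90: r = 10 (integer) → 275.
Difference: 275 − 118 = 157.

157.00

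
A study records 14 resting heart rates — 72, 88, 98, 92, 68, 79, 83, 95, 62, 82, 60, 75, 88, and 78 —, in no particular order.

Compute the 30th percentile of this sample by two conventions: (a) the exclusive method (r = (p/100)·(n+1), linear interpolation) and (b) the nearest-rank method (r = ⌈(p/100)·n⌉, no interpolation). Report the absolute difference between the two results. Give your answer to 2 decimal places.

1.50

Sorted: 60, 62, 68, 72, 75, 78, 79, 82, 83, 88, 88, 92, 95, 98.
n = 14.
(a) r = 4.5; between ranks 4 (72) and 5 (75): 73.5.
(b) the nearest-rank method: rank 5 → 75.
|73.5 − 75| = 1.5.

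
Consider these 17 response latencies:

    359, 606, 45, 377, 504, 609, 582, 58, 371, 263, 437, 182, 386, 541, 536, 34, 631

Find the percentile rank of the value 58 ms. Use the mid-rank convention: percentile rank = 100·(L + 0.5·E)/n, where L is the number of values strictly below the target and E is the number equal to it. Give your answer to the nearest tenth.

14.7

Sorted: 34, 45, 58, 182, 263, 359, 371, 377, 386, 437, 504, 536, 541, 582, 606, 609, 631.
Count below 58: L = 2; count equal: E = 1; n = 17.
Percentile rank = 100·(2 + 0.5·1)/17 = 100·2.5/17 = 14.71.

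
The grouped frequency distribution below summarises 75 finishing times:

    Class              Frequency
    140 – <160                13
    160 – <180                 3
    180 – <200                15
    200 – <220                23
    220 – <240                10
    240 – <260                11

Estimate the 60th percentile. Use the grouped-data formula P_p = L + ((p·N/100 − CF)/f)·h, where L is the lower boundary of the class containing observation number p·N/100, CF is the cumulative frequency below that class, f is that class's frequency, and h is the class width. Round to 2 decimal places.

212.17

N = 75; target position k = 60/100 · 75 = 45.
Cumulative frequencies: 13, 16, 31, 54, 64, 75.
Observation 45 falls in the class 200 – <220.
L = 200, CF = 31, f = 23, h = 20.
P60 = 200 + ((45 − 31)/23)·20 = 200 + 12.1739 = 212.174.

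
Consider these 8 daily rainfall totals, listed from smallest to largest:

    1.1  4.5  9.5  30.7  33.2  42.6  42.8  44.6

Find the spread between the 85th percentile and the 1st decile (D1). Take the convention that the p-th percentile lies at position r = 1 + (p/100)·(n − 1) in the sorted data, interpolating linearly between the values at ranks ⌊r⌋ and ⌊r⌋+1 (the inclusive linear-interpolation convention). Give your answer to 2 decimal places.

39.31

n = 8.
P10: r = 1.7; ranks 1–2 are 1.1, 4.5; interpolating gives 3.48.
P85: r = 6.95; ranks 6–7 are 42.6, 42.8; interpolating gives 42.79.
Difference: 42.79 − 3.48 = 39.31.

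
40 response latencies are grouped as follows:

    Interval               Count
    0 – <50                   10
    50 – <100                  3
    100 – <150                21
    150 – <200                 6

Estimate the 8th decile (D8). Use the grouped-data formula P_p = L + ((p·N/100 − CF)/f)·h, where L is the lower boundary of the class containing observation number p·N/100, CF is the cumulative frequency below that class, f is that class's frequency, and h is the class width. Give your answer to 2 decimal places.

N = 40; target position k = 80/100 · 40 = 32.
Cumulative frequencies: 10, 13, 34, 40.
Observation 32 falls in the class 100 – <150.
L = 100, CF = 13, f = 21, h = 50.
P80 = 100 + ((32 − 13)/21)·50 = 100 + 45.2381 = 145.238.

145.24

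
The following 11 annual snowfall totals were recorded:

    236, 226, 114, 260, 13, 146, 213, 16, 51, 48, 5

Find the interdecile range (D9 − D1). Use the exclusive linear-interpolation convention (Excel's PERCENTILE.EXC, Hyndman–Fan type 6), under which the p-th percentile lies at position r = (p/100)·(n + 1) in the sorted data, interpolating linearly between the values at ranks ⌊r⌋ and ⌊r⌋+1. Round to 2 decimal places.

248.60

Sorted: 5, 13, 16, 48, 51, 114, 146, 213, 226, 236, 260.
n = 11.
P10: r = 1.2; ranks 1–2 are 5, 13; interpolating gives 6.6.
P90: r = 10.8; ranks 10–11 are 236, 260; interpolating gives 255.2.
Difference: 255.2 − 6.6 = 248.6.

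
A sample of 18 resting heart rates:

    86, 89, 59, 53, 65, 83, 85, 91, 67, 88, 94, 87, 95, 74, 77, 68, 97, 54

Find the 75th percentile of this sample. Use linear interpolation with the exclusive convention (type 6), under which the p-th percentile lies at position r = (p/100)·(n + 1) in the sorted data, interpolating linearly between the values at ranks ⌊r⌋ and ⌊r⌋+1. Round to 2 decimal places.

89.50

Sorted: 53, 54, 59, 65, 67, 68, 74, 77, 83, 85, 86, 87, 88, 89, 91, 94, 95, 97.
n = 18.
r = (75/100)·(18 + 1) = 14.25.
Rank 14 is 89 and rank 15 is 91.
Interpolate: 89 + 0.25·(91 − 89) = 89 + 0.25·2 = 89.5.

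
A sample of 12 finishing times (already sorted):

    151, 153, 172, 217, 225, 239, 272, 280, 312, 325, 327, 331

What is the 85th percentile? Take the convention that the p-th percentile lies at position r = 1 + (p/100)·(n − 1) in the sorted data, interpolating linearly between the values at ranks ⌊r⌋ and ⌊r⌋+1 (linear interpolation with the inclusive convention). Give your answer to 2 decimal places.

325.70

n = 12.
r = 1 + (85/100)·(12 − 1) = 1 + 9.35 = 10.35.
Rank 10 is 325 and rank 11 is 327.
Interpolate: 325 + 0.35·(327 − 325) = 325 + 0.35·2 = 325.7.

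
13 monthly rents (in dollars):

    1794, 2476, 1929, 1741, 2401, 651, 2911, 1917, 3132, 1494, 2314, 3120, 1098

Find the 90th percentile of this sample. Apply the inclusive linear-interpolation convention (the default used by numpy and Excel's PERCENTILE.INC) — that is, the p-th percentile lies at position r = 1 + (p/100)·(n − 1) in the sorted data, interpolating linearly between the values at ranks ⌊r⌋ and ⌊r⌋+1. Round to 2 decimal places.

Sorted: 651, 1098, 1494, 1741, 1794, 1917, 1929, 2314, 2401, 2476, 2911, 3120, 3132.
n = 13.
r = 1 + (90/100)·(13 − 1) = 1 + 10.8 = 11.8.
Rank 11 is 2911 and rank 12 is 3120.
Interpolate: 2911 + 0.8·(3120 − 2911) = 2911 + 0.8·209 = 3078.2.

3078.20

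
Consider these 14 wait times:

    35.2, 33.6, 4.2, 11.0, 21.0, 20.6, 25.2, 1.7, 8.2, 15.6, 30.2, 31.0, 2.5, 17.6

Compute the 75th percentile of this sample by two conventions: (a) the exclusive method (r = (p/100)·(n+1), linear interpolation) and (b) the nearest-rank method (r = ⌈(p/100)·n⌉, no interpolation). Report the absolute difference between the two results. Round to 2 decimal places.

Sorted: 1.7, 2.5, 4.2, 8.2, 11.0, 15.6, 17.6, 20.6, 21.0, 25.2, 30.2, 31.0, 33.6, 35.2.
n = 14.
(a) r = 11.25; between ranks 11 (30.2) and 12 (31.0): 30.4.
(b) the nearest-rank method: rank 11 → 30.2.
|30.4 − 30.2| = 0.2.

0.20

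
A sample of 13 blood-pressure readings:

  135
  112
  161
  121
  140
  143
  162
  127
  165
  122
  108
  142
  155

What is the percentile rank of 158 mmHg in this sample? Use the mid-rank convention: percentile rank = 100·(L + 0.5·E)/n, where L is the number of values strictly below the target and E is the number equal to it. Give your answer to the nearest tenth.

76.9

Sorted: 108, 112, 121, 122, 127, 135, 140, 142, 143, 155, 161, 162, 165.
Count below 158: L = 10; count equal: E = 0; n = 13.
Percentile rank = 100·(10 + 0.5·0)/13 = 100·10/13 = 76.92.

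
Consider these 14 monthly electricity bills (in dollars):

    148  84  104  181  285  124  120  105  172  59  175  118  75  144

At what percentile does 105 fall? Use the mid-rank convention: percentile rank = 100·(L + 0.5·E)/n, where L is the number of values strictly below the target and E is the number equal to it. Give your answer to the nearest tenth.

32.1

Sorted: 59, 75, 84, 104, 105, 118, 120, 124, 144, 148, 172, 175, 181, 285.
Count below 105: L = 4; count equal: E = 1; n = 14.
Percentile rank = 100·(4 + 0.5·1)/14 = 100·4.5/14 = 32.14.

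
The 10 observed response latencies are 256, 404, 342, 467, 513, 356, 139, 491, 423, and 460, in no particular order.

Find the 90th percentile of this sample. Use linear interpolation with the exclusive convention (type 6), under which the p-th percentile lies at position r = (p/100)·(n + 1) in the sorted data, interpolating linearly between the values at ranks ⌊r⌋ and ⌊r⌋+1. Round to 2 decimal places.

Sorted: 139, 256, 342, 356, 404, 423, 460, 467, 491, 513.
n = 10.
r = (90/100)·(10 + 1) = 9.9.
Rank 9 is 491 and rank 10 is 513.
Interpolate: 491 + 0.9·(513 − 491) = 491 + 0.9·22 = 510.8.

510.80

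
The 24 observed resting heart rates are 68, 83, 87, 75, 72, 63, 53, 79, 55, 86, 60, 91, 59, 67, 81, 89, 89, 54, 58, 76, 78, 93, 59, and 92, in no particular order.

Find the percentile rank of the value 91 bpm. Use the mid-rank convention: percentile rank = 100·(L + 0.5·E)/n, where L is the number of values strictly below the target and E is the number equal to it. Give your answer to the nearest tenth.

Sorted: 53, 54, 55, 58, 59, 59, 60, 63, 67, 68, 72, 75, 76, 78, 79, 81, 83, 86, 87, 89, 89, 91, 92, 93.
Count below 91: L = 21; count equal: E = 1; n = 24.
Percentile rank = 100·(21 + 0.5·1)/24 = 100·21.5/24 = 89.58.

89.6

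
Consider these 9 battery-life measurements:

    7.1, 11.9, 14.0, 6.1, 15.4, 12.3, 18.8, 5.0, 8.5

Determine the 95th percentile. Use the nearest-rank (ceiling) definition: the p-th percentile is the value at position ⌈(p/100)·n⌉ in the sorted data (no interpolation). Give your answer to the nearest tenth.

Sorted: 5.0, 6.1, 7.1, 8.5, 11.9, 12.3, 14.0, 15.4, 18.8.
n = 9.
Position = ⌈95/100 · 9⌉ = ⌈8.55⌉ = 9.
The value at rank 9 is 18.8.

18.8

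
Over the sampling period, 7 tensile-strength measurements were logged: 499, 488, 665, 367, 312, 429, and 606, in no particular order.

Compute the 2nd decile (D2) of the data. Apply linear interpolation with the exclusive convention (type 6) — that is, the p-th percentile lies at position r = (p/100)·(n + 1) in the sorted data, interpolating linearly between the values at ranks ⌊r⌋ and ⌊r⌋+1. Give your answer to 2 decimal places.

345.00

Sorted: 312, 367, 429, 488, 499, 606, 665.
n = 7.
r = (20/100)·(7 + 1) = 1.6.
Rank 1 is 312 and rank 2 is 367.
Interpolate: 312 + 0.6·(367 − 312) = 312 + 0.6·55 = 345.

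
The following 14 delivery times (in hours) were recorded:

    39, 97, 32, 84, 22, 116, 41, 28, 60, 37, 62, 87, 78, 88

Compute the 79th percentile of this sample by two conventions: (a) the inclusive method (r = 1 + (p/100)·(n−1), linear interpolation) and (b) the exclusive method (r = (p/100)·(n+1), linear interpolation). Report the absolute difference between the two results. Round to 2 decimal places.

0.58

Sorted: 22, 28, 32, 37, 39, 41, 60, 62, 78, 84, 87, 88, 97, 116.
n = 14.
(a) r = 11.27; between ranks 11 (87) and 12 (88): 87.27.
(b) r = 11.85; between ranks 11 (87) and 12 (88): 87.85.
|87.27 − 87.85| = 0.58.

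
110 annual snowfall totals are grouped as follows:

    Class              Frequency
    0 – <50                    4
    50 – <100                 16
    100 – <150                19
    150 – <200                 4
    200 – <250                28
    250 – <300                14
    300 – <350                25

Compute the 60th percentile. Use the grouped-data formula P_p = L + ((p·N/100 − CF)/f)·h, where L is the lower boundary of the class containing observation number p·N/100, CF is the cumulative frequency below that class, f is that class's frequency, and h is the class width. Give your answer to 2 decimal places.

N = 110; target position k = 60/100 · 110 = 66.
Cumulative frequencies: 4, 20, 39, 43, 71, 85, 110.
Observation 66 falls in the class 200 – <250.
L = 200, CF = 43, f = 28, h = 50.
P60 = 200 + ((66 − 43)/28)·50 = 200 + 41.0714 = 241.071.

241.07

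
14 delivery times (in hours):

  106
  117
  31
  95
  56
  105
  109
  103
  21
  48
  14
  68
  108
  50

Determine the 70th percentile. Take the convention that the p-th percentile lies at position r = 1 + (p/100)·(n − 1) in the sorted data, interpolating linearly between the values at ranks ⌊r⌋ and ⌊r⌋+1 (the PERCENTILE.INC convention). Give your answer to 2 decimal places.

105.10

Sorted: 14, 21, 31, 48, 50, 56, 68, 95, 103, 105, 106, 108, 109, 117.
n = 14.
r = 1 + (70/100)·(14 − 1) = 1 + 9.1 = 10.1.
Rank 10 is 105 and rank 11 is 106.
Interpolate: 105 + 0.1·(106 − 105) = 105 + 0.1·1 = 105.1.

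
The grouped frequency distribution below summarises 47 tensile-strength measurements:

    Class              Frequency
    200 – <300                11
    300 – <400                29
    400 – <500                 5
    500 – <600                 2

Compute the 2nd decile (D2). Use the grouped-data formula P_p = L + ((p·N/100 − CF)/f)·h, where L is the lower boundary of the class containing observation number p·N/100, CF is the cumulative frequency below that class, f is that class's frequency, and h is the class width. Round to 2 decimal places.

285.45

N = 47; target position k = 20/100 · 47 = 9.4.
Cumulative frequencies: 11, 40, 45, 47.
Observation 9.4 falls in the class 200 – <300.
L = 200, CF = 0, f = 11, h = 100.
P20 = 200 + ((9.4 − 0)/11)·100 = 200 + 85.4545 = 285.455.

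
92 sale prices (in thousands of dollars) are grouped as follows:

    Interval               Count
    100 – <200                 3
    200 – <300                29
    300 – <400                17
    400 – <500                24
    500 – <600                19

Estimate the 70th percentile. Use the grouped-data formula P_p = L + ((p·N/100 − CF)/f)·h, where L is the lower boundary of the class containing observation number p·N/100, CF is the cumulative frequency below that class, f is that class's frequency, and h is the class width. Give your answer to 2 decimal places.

N = 92; target position k = 70/100 · 92 = 64.4.
Cumulative frequencies: 3, 32, 49, 73, 92.
Observation 64.4 falls in the class 400 – <500.
L = 400, CF = 49, f = 24, h = 100.
P70 = 400 + ((64.4 − 49)/24)·100 = 400 + 64.1667 = 464.167.

464.17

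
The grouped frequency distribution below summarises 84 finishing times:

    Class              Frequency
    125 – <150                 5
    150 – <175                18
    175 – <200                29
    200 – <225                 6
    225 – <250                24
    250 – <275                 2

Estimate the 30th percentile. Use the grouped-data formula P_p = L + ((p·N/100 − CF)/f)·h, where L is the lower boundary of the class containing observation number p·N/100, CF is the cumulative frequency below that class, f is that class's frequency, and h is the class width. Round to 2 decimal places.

176.90

N = 84; target position k = 30/100 · 84 = 25.2.
Cumulative frequencies: 5, 23, 52, 58, 82, 84.
Observation 25.2 falls in the class 175 – <200.
L = 175, CF = 23, f = 29, h = 25.
P30 = 175 + ((25.2 − 23)/29)·25 = 175 + 1.89655 = 176.897.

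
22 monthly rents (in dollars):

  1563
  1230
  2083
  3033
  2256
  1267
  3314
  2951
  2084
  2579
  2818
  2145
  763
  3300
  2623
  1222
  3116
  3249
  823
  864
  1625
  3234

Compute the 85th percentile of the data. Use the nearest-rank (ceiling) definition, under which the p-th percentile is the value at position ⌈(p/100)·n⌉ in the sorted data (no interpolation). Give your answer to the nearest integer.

3234

Sorted: 763, 823, 864, 1222, 1230, 1267, 1563, 1625, 2083, 2084, 2145, 2256, 2579, 2623, 2818, 2951, 3033, 3116, 3234, 3249, 3300, 3314.
n = 22.
Position = ⌈85/100 · 22⌉ = ⌈18.7⌉ = 19.
The value at rank 19 is 3234.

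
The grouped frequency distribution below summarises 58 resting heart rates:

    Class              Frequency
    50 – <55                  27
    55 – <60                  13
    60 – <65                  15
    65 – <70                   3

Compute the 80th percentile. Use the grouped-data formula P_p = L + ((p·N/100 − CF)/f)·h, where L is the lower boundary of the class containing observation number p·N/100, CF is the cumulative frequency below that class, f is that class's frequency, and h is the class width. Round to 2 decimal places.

62.13

N = 58; target position k = 80/100 · 58 = 46.4.
Cumulative frequencies: 27, 40, 55, 58.
Observation 46.4 falls in the class 60 – <65.
L = 60, CF = 40, f = 15, h = 5.
P80 = 60 + ((46.4 − 40)/15)·5 = 60 + 2.13333 = 62.1333.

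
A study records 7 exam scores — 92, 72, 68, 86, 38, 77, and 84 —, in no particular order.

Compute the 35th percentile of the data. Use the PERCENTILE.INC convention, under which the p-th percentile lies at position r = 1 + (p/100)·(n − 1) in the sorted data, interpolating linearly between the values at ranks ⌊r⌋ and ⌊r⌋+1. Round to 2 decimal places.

72.50

Sorted: 38, 68, 72, 77, 84, 86, 92.
n = 7.
r = 1 + (35/100)·(7 − 1) = 1 + 2.1 = 3.1.
Rank 3 is 72 and rank 4 is 77.
Interpolate: 72 + 0.1·(77 − 72) = 72 + 0.1·5 = 72.5.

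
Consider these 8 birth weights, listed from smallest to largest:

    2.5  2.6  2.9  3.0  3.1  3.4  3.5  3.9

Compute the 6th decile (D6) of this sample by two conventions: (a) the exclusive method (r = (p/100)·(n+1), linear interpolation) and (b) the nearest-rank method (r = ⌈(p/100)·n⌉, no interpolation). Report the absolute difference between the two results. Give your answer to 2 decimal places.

n = 8.
(a) r = 5.4; between ranks 5 (3.1) and 6 (3.4): 3.22.
(b) the nearest-rank method: rank 5 → 3.1.
|3.22 − 3.1| = 0.12.

0.12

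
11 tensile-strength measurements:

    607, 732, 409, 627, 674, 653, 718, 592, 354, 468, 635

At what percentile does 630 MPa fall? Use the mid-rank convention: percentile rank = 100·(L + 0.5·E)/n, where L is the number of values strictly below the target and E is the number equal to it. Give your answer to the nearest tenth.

Sorted: 354, 409, 468, 592, 607, 627, 635, 653, 674, 718, 732.
Count below 630: L = 6; count equal: E = 0; n = 11.
Percentile rank = 100·(6 + 0.5·0)/11 = 100·6/11 = 54.55.

54.5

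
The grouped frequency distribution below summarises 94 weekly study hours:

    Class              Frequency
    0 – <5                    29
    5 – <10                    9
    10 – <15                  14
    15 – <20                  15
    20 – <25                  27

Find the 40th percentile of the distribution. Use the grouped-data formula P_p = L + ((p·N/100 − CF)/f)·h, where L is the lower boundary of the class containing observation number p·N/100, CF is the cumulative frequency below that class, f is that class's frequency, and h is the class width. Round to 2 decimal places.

N = 94; target position k = 40/100 · 94 = 37.6.
Cumulative frequencies: 29, 38, 52, 67, 94.
Observation 37.6 falls in the class 5 – <10.
L = 5, CF = 29, f = 9, h = 5.
P40 = 5 + ((37.6 − 29)/9)·5 = 5 + 4.77778 = 9.77778.

9.78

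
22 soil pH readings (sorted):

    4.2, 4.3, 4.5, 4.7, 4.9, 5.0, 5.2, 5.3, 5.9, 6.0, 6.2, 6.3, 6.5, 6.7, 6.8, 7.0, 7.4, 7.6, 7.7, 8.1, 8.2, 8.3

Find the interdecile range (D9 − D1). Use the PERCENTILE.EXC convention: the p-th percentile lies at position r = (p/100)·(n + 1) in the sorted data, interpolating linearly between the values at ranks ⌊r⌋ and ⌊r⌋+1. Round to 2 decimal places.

n = 22.
P10: r = 2.3; ranks 2–3 are 4.3, 4.5; interpolating gives 4.36.
P90: r = 20.7; ranks 20–21 are 8.1, 8.2; interpolating gives 8.17.
Difference: 8.17 − 4.36 = 3.81.

3.81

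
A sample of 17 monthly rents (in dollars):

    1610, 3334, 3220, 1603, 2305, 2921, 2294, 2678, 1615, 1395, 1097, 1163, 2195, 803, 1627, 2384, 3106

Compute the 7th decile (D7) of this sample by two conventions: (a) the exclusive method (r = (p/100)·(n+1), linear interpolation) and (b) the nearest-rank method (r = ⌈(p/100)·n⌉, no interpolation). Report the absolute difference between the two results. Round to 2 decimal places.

176.40

Sorted: 803, 1097, 1163, 1395, 1603, 1610, 1615, 1627, 2195, 2294, 2305, 2384, 2678, 2921, 3106, 3220, 3334.
n = 17.
(a) r = 12.6; between ranks 12 (2384) and 13 (2678): 2560.4.
(b) the nearest-rank method: rank 12 → 2384.
|2560.4 − 2384| = 176.4.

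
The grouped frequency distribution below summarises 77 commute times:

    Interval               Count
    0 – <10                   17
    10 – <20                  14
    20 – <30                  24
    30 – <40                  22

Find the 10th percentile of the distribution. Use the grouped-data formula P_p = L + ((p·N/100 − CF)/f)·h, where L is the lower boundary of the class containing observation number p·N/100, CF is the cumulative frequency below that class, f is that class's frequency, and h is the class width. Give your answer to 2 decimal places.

4.53

N = 77; target position k = 10/100 · 77 = 7.7.
Cumulative frequencies: 17, 31, 55, 77.
Observation 7.7 falls in the class 0 – <10.
L = 0, CF = 0, f = 17, h = 10.
P10 = 0 + ((7.7 − 0)/17)·10 = 0 + 4.52941 = 4.52941.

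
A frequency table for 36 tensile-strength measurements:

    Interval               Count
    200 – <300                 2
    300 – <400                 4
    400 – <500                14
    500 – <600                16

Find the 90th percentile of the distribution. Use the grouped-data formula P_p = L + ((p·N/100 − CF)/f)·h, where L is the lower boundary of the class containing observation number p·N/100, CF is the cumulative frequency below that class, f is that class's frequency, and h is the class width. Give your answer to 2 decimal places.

577.50

N = 36; target position k = 90/100 · 36 = 32.4.
Cumulative frequencies: 2, 6, 20, 36.
Observation 32.4 falls in the class 500 – <600.
L = 500, CF = 20, f = 16, h = 100.
P90 = 500 + ((32.4 − 20)/16)·100 = 500 + 77.5 = 577.5.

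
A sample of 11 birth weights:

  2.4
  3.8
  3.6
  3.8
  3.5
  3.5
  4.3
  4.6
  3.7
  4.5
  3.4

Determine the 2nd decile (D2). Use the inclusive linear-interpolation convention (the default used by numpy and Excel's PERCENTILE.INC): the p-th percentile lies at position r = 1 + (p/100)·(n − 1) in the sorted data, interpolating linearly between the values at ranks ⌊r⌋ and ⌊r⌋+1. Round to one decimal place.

Sorted: 2.4, 3.4, 3.5, 3.5, 3.6, 3.7, 3.8, 3.8, 4.3, 4.5, 4.6.
n = 11.
r = 1 + (20/100)·(11 − 1) = 1 + 2 = 3.
r is an integer, so P20 is the value at rank 3: 3.5.

3.5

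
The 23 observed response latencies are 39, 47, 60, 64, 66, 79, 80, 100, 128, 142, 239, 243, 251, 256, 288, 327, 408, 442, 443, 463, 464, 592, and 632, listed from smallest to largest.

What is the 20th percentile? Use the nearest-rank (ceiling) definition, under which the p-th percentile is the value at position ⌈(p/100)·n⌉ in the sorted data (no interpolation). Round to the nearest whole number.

66

n = 23.
Position = ⌈20/100 · 23⌉ = ⌈4.6⌉ = 5.
The value at rank 5 is 66.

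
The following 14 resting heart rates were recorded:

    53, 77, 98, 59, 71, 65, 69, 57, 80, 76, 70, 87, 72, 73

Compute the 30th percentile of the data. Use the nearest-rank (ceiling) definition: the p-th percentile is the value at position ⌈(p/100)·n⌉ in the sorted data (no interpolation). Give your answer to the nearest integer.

69

Sorted: 53, 57, 59, 65, 69, 70, 71, 72, 73, 76, 77, 80, 87, 98.
n = 14.
Position = ⌈30/100 · 14⌉ = ⌈4.2⌉ = 5.
The value at rank 5 is 69.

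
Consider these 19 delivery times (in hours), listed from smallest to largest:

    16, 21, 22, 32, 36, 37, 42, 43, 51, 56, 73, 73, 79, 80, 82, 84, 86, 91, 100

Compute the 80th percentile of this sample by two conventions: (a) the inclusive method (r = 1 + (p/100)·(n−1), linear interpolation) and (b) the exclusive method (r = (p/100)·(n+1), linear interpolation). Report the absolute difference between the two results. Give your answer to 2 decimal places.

n = 19.
(a) r = 15.4; between ranks 15 (82) and 16 (84): 82.8.
(b) r = 16 → value at rank 16 = 84.
|82.8 − 84| = 1.2.

1.20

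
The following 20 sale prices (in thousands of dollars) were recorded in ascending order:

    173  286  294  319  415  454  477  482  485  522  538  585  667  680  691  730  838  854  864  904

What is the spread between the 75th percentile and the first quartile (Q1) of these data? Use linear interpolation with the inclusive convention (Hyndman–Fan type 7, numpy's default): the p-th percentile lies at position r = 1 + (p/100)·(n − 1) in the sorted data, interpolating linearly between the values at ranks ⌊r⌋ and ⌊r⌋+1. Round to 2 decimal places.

n = 20.
P25: r = 5.75; ranks 5–6 are 415, 454; interpolating gives 444.25.
P75: r = 15.25; ranks 15–16 are 691, 730; interpolating gives 700.75.
Difference: 700.75 − 444.25 = 256.5.

256.50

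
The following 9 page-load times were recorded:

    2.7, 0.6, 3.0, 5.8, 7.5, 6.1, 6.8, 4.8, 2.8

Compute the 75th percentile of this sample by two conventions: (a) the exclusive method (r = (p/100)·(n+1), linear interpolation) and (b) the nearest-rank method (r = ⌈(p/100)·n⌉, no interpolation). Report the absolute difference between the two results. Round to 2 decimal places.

0.35

Sorted: 0.6, 2.7, 2.8, 3.0, 4.8, 5.8, 6.1, 6.8, 7.5.
n = 9.
(a) r = 7.5; between ranks 7 (6.1) and 8 (6.8): 6.45.
(b) the nearest-rank method: rank 7 → 6.1.
|6.45 − 6.1| = 0.35.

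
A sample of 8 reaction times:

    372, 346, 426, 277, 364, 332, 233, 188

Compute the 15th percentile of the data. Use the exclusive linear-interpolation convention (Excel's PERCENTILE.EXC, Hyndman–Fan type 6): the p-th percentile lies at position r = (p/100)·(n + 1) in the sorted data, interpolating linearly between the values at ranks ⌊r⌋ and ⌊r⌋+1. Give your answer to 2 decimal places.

Sorted: 188, 233, 277, 332, 346, 364, 372, 426.
n = 8.
r = (15/100)·(8 + 1) = 1.35.
Rank 1 is 188 and rank 2 is 233.
Interpolate: 188 + 0.35·(233 − 188) = 188 + 0.35·45 = 203.75.

203.75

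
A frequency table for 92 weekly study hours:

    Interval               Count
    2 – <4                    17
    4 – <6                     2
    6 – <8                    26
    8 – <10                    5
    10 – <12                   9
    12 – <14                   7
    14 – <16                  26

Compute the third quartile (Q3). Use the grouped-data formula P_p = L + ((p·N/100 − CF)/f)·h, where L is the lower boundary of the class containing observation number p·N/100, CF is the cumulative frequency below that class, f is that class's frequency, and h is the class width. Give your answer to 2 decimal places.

14.23

N = 92; target position k = 75/100 · 92 = 69.
Cumulative frequencies: 17, 19, 45, 50, 59, 66, 92.
Observation 69 falls in the class 14 – <16.
L = 14, CF = 66, f = 26, h = 2.
P75 = 14 + ((69 − 66)/26)·2 = 14 + 0.230769 = 14.2308.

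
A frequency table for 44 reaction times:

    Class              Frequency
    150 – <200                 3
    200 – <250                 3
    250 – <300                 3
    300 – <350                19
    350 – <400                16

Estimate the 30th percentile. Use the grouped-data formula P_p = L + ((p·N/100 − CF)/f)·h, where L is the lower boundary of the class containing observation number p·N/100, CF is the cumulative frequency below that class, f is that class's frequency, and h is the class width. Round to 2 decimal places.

N = 44; target position k = 30/100 · 44 = 13.2.
Cumulative frequencies: 3, 6, 9, 28, 44.
Observation 13.2 falls in the class 300 – <350.
L = 300, CF = 9, f = 19, h = 50.
P30 = 300 + ((13.2 − 9)/19)·50 = 300 + 11.0526 = 311.053.

311.05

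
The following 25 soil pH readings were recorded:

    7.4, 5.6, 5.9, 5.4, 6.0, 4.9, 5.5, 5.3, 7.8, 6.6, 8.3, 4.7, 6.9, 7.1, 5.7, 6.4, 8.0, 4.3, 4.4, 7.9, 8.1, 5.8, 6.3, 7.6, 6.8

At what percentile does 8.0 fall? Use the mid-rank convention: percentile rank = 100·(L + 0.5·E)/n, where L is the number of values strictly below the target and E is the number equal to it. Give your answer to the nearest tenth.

90.0

Sorted: 4.3, 4.4, 4.7, 4.9, 5.3, 5.4, 5.5, 5.6, 5.7, 5.8, 5.9, 6.0, 6.3, 6.4, 6.6, 6.8, 6.9, 7.1, 7.4, 7.6, 7.8, 7.9, 8.0, 8.1, 8.3.
Count below 8.0: L = 22; count equal: E = 1; n = 25.
Percentile rank = 100·(22 + 0.5·1)/25 = 100·22.5/25 = 90.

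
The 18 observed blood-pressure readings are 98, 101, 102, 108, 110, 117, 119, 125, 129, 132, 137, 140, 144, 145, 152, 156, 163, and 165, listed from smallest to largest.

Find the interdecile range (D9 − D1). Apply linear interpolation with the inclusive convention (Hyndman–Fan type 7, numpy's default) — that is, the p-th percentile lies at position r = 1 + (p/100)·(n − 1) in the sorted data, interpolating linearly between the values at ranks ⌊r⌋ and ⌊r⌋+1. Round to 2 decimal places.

56.40

n = 18.
P10: r = 2.7; ranks 2–3 are 101, 102; interpolating gives 101.7.
P90: r = 16.3; ranks 16–17 are 156, 163; interpolating gives 158.1.
Difference: 158.1 − 101.7 = 56.4.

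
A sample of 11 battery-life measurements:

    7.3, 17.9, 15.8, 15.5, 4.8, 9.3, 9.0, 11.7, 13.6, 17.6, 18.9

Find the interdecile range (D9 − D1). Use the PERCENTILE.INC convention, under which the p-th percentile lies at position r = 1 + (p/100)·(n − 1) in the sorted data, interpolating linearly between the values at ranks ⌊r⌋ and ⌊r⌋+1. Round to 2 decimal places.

Sorted: 4.8, 7.3, 9.0, 9.3, 11.7, 13.6, 15.5, 15.8, 17.6, 17.9, 18.9.
n = 11.
P10: r = 2 (integer) → 7.3.
P90: r = 10 (integer) → 17.9.
Difference: 17.9 − 7.3 = 10.6.

10.60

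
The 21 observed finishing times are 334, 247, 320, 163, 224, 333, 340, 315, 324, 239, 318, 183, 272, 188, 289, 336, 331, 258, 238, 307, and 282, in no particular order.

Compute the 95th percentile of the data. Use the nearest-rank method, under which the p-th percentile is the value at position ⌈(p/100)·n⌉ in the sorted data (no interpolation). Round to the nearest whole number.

Sorted: 163, 183, 188, 224, 238, 239, 247, 258, 272, 282, 289, 307, 315, 318, 320, 324, 331, 333, 334, 336, 340.
n = 21.
Position = ⌈95/100 · 21⌉ = ⌈19.95⌉ = 20.
The value at rank 20 is 336.

336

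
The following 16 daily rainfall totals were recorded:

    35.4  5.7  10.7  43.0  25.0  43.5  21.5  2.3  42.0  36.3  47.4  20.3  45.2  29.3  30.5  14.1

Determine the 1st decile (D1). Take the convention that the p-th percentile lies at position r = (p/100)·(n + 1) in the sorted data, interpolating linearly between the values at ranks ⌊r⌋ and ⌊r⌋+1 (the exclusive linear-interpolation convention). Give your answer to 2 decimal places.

Sorted: 2.3, 5.7, 10.7, 14.1, 20.3, 21.5, 25.0, 29.3, 30.5, 35.4, 36.3, 42.0, 43.0, 43.5, 45.2, 47.4.
n = 16.
r = (10/100)·(16 + 1) = 1.7.
Rank 1 is 2.3 and rank 2 is 5.7.
Interpolate: 2.3 + 0.7·(5.7 − 2.3) = 2.3 + 0.7·3.4 = 4.68.

4.68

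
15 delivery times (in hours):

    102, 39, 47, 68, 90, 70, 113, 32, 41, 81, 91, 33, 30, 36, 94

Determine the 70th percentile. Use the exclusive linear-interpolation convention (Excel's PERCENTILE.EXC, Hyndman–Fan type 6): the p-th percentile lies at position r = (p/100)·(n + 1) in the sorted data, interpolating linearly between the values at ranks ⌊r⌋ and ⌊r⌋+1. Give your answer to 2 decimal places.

90.20

Sorted: 30, 32, 33, 36, 39, 41, 47, 68, 70, 81, 90, 91, 94, 102, 113.
n = 15.
r = (70/100)·(15 + 1) = 11.2.
Rank 11 is 90 and rank 12 is 91.
Interpolate: 90 + 0.2·(91 − 90) = 90 + 0.2·1 = 90.2.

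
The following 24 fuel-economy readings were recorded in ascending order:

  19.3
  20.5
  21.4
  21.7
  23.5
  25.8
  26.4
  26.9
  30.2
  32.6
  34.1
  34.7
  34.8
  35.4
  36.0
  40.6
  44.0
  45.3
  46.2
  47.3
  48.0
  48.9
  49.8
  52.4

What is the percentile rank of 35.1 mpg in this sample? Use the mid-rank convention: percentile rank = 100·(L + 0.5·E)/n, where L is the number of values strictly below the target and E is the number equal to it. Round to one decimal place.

54.2

Count below 35.1: L = 13; count equal: E = 0; n = 24.
Percentile rank = 100·(13 + 0.5·0)/24 = 100·13/24 = 54.17.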